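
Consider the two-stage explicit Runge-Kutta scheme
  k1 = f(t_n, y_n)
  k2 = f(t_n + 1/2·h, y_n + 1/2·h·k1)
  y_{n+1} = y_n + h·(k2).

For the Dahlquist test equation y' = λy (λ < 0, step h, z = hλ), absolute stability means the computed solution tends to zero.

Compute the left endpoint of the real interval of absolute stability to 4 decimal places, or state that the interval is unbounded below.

With y'=λy (z=hλ):
  k1=λy_n ⇒ h·k1=z·y_n;  k2=λ(1+1/2z)y_n ⇒ h·k2=z(1+1/2z)y_n
  y_{n+1}/y_n = 1 + z(1+1/2z) = 1 + z + 1/2z²
  R(z) = 1 + z + 1/2z².

Need |R(x)|<1, x<0.
x=-0.42: |R|=0.6682
R=1: x+1/2x²=0 ⇒ x=−2=-2.0000; min R=1−1/(4·1/2)=0.5000>−1
Confirm numerically:
  x=-1.800: |R|=0.82000 <1
  x=-1.791: |R|=0.81284 <1
  x=-1.123: |R|=0.50756 <1
  x=-1.014: |R|=0.50010 <1
  x=-2.394: |R|=1.47162 >1
  x=-2.266: |R|=1.30138 >1
  x=-2.165: |R|=1.17861 >1
So |R|<1 on (-2.0000, 0).

z* = -2.0000.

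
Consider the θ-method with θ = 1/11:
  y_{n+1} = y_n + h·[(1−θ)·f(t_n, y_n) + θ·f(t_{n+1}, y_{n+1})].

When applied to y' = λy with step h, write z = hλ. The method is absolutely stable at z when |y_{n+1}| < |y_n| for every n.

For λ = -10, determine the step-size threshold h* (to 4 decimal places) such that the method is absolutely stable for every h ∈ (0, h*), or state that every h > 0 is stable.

(-2.4444,0); λ=-10 ⇒ h* = (22/9)/10 = 0.2444.

On y'=λy, z=hλ:
  y_{n+1} = y_n + z·[10/11·y_n + 1/11·y_{n+1}] ⇒ (1 − 1/11z)y_{n+1} = (1 + 10/11z)y_n
  Hence R(z) = (1 + 10/11z)/(1 − 1/11z).

Solve |R(x)|<1 on ℝ⁻.
x=-1.43: |R|=0.2655
R=−1: 1+10/11x = −1+1/11x ⇒ -9/11x=2 ⇒ x=2/(-9/11)=-2.4444
Confirm numerically:
  x=-2.392: |R|=0.96476 <1
  x=-2.353: |R|=0.93837 <1
  x=-1.961: |R|=0.66430 <1
  x=-1.053: |R|=0.03899 <1
  x=-2.947: |R|=1.32430 >1
  x=-2.705: |R|=1.17111 >1
  x=-2.626: |R|=1.11992 >1
So |R|<1 on (-2.4444, 0).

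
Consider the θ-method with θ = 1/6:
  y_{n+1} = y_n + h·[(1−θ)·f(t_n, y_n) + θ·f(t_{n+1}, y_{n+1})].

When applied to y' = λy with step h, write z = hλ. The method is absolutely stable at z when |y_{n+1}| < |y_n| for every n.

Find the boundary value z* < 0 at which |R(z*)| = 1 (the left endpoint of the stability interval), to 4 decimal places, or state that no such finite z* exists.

left endpoint -3.0000.

Set f=λy, z=hλ:
  y_{n+1} = y_n + z·[5/6·y_n + 1/6·y_{n+1}] ⇒ (1 − 1/6z)y_{n+1} = (1 + 5/6z)y_n
  R(z) = (1 + 5/6z)/(1 − 1/6z).

Find x<0 with |R(x)|<1.
x=-1.05: |R|=0.1064
R=−1: 1+5/6x = −1+1/6x ⇒ -2/3x=2 ⇒ x=2/(-2/3)=-3.0000
Confirm numerically:
  x=-1.872: |R|=0.42683 <1
  x=-1.839: |R|=0.40758 <1
  x=-1.250: |R|=0.03448 <1
  x=-1.205: |R|=0.00347 <1
  x=-3.558: |R|=1.23352 >1
  x=-3.265: |R|=1.11441 >1
  x=-3.160: |R|=1.06987 >1
So |R|<1 on (-3.0000, 0).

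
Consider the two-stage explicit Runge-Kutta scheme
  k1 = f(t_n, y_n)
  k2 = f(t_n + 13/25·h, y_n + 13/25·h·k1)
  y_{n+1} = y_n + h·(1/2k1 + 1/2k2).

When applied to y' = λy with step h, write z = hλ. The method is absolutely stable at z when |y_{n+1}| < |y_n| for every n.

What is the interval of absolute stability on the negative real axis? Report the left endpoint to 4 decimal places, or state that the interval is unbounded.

Set f=λy, z=hλ:
  k1=λy_n ⇒ h·k1=z·y_n;  k2=λ(1+13/25z)y_n ⇒ h·k2=z(1+13/25z)y_n
  y_{n+1}/y_n = 1 + 1/2z + 1/2z(1+13/25z) = 1 + z + 13/50z²
  so R(z) = 1 + z + 13/50z².

Solve |R(x)|<1 on ℝ⁻.
x=-0.31: |R|=0.7150
R=1: x+13/50x²=0 ⇒ x=−50/13=-3.8462; min R=1−1/(4·13/50)=0.0385>−1
Confirm numerically:
  x=-3.431: |R|=0.62966 <1
  x=-2.396: |R|=0.09661 <1
  x=-2.004: |R|=0.04016 <1
  x=-1.730: |R|=0.04815 <1
  x=-4.211: |R|=1.39946 >1
  x=-3.919: |R|=1.07423 >1
Stable set (-3.8462, 0).

z∈(-3.8462,0).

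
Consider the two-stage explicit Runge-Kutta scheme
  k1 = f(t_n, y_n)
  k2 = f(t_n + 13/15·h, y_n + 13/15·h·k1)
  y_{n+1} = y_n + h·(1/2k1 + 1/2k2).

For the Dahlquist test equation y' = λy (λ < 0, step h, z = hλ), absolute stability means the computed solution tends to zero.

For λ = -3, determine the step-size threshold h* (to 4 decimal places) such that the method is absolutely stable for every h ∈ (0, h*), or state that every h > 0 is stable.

On y'=λy, z=hλ:
  k1=λy_n ⇒ h·k1=z·y_n;  k2=λ(1+13/15z)y_n ⇒ h·k2=z(1+13/15z)y_n
  y_{n+1}/y_n = 1 + 1/2z + 1/2z(1+13/15z) = 1 + z + 13/30z²
  so R(z) = 1 + z + 13/30z².

Need |R(x)|<1, x<0.
x=-0.77: |R|=0.4869
R=1: x+13/30x²=0 ⇒ x=−30/13=-2.3077; min R=1−1/(4·13/30)=0.4231>−1
Confirm numerically:
  x=-2.268: |R|=0.96099 <1
  x=-2.076: |R|=0.79157 <1
  x=-1.840: |R|=0.62709 <1
  x=-1.744: |R|=0.57400 <1
  x=-2.816: |R|=1.62027 >1
  x=-2.669: |R|=1.41788 >1
  x=-2.493: |R|=1.20019 >1
Interval (-2.3077, 0).

(-2.3077,0); λ=-3 ⇒ h* = (30/13)/3 = 0.7692.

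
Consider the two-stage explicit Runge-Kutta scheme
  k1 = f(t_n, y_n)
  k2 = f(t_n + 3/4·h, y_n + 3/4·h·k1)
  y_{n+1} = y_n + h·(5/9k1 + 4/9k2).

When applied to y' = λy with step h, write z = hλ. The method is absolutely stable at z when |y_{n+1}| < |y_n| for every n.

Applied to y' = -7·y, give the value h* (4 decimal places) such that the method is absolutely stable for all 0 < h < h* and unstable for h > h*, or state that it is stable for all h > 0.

(-3.0000,0); λ=-7 ⇒ h* = (3)/7 = 0.4286.

Set f=λy, z=hλ:
  k1=λy_n ⇒ h·k1=z·y_n;  k2=λ(1+3/4z)y_n ⇒ h·k2=z(1+3/4z)y_n
  y_{n+1}/y_n = 1 + 5/9z + 4/9z(1+3/4z) = 1 + z + 1/3z²
  Hence R(z) = 1 + z + 1/3z².

Solve |R(x)|<1 on ℝ⁻.
x=-0.52: |R|=0.5701
R=1: x+1/3x²=0 ⇒ x=−3=-3.0000; min R=1−1/(4·1/3)=0.2500>−1
Confirm numerically:
  x=-2.841: |R|=0.84943 <1
  x=-2.782: |R|=0.79784 <1
  x=-2.670: |R|=0.70630 <1
  x=-1.945: |R|=0.31601 <1
  x=-3.505: |R|=1.59001 >1
  x=-3.126: |R|=1.13129 >1
Stable set (-3.0000, 0).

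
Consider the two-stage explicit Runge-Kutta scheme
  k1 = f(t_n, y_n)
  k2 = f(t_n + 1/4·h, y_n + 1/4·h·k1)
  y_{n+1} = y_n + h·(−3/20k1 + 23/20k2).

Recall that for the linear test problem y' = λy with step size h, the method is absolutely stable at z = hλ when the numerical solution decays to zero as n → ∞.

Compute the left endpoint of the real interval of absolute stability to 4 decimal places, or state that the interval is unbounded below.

z* = -3.4783.

Set f=λy, z=hλ:
  k1=λy_n ⇒ h·k1=z·y_n;  k2=λ(1+1/4z)y_n ⇒ h·k2=z(1+1/4z)y_n
  y_{n+1}/y_n = 1 − 3/20z + 23/20z(1+1/4z) = 1 + z + 23/80z²
  R(z) = 1 + z + 23/80z².

Boundary: |R(x)|=1, x<0.
x=-1.4: |R|=0.1635
R=1: x+23/80x²=0 ⇒ x=−80/23=-3.4783; min R=1−1/(4·23/80)=0.1304>−1
Confirm numerically:
  x=-2.944: |R|=0.54780 <1
  x=-2.936: |R|=0.54228 <1
  x=-1.590: |R|=0.13683 <1
  x=-3.814: |R|=1.36815 >1
  x=-3.720: |R|=1.25854 >1
So |R|<1 on (-3.4783, 0).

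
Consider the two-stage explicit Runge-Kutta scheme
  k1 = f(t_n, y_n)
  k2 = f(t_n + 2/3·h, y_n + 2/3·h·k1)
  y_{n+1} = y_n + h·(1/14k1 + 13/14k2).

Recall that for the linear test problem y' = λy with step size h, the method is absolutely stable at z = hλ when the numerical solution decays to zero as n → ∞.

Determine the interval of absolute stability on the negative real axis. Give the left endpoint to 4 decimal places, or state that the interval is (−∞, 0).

Test eqn y'=λy, z=hλ:
  k1=λy_n ⇒ h·k1=z·y_n;  k2=λ(1+2/3z)y_n ⇒ h·k2=z(1+2/3z)y_n
  y_{n+1}/y_n = 1 + 1/14z + 13/14z(1+2/3z) = 1 + z + 13/21z²
  R(z) = 1 + z + 13/21z².

Find x<0 with |R(x)|<1.
x=-1.09: |R|=0.6455
R=1: x+13/21x²=0 ⇒ x=−21/13=-1.6154; min R=1−1/(4·13/21)=0.5962>−1
Confirm numerically:
  x=-1.554: |R|=0.94095 <1
  x=-1.074: |R|=0.64006 <1
  x=-0.802: |R|=0.59617 <1
  x=-2.183: |R|=1.76706 >1
  x=-2.099: |R|=1.62840 >1
Stable set (-1.6154, 0).

(-1.6154, 0).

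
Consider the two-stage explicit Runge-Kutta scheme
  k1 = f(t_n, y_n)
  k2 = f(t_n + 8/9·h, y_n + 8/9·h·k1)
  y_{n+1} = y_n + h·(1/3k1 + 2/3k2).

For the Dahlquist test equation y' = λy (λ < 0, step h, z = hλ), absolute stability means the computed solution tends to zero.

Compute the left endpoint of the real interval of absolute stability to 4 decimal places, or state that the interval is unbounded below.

With y'=λy (z=hλ):
  k1=λy_n ⇒ h·k1=z·y_n;  k2=λ(1+8/9z)y_n ⇒ h·k2=z(1+8/9z)y_n
  y_{n+1}/y_n = 1 + 1/3z + 2/3z(1+8/9z) = 1 + z + 16/27z²
  so R(z) = 1 + z + 16/27z².

Find x<0 with |R(x)|<1.
x=-1.31: |R|=0.7069
R=1: x+16/27x²=0 ⇒ x=−27/16=-1.6875; min R=1−1/(4·16/27)=0.5781>−1
Confirm numerically:
  x=-1.345: |R|=0.72701 <1
  x=-1.291: |R|=0.69666 <1
  x=-0.983: |R|=0.58962 <1
  x=-2.258: |R|=1.76337 >1
  x=-2.022: |R|=1.40081 >1
  x=-1.785: |R|=1.10313 >1
Stable set (-1.6875, 0).

z* = -1.6875.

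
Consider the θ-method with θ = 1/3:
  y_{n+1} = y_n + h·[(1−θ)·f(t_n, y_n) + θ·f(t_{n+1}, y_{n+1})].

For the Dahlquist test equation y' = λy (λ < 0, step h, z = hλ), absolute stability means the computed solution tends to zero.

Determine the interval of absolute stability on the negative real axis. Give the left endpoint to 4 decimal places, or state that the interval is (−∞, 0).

(-6.0000, 0).

Test eqn y'=λy, z=hλ:
  y_{n+1} = y_n + z·[2/3·y_n + 1/3·y_{n+1}] ⇒ (1 − 1/3z)y_{n+1} = (1 + 2/3z)y_n
  ⇒ R(z) = (1 + 2/3z)/(1 − 1/3z).

Find x<0 with |R(x)|<1.
x=-0.57: |R|=0.5210
R=−1: 1+2/3x = −1+1/3x ⇒ -1/3x=2 ⇒ x=2/(-1/3)=-6.0000
Confirm numerically:
  x=-4.778: |R|=0.84289 <1
  x=-3.894: |R|=0.69452 <1
  x=-3.210: |R|=0.55072 <1
  x=-6.487: |R|=1.05133 >1
  x=-6.382: |R|=1.04072 >1
So |R|<1 on (-6.0000, 0).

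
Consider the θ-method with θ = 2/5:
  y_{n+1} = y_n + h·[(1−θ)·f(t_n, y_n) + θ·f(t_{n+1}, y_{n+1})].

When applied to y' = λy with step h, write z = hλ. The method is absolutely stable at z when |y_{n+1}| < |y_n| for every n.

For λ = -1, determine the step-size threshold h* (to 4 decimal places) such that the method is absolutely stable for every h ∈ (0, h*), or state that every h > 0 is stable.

Test eqn y'=λy, z=hλ:
  y_{n+1} = y_n + z·[3/5·y_n + 2/5·y_{n+1}] ⇒ (1 − 2/5z)y_{n+1} = (1 + 3/5z)y_n
  Hence R(z) = (1 + 3/5z)/(1 − 2/5z).

Find x<0 with |R(x)|<1.
x=-1.32: |R|=0.1361
R=−1: 1+3/5x = −1+2/5x ⇒ -1/5x=2 ⇒ x=2/(-1/5)=-10.0000
Confirm numerically:
  x=-9.665: |R|=0.98623 <1
  x=-7.729: |R|=0.88899 <1
  x=-5.260: |R|=0.69459 <1
  x=-4.175: |R|=0.56367 <1
  x=-10.389: |R|=1.01509 >1
  x=-10.090: |R|=1.00357 >1
So |R|<1 on (-10.0000, 0).

(-10.0000,0); λ=-1 ⇒ h* = (10)/1 = 10.0000.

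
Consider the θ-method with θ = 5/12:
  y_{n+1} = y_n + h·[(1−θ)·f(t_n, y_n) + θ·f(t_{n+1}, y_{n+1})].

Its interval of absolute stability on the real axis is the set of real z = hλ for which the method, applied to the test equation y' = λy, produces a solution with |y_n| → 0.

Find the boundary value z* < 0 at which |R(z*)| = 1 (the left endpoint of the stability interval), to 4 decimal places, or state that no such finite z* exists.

With y'=λy (z=hλ):
  y_{n+1} = y_n + z·[7/12·y_n + 5/12·y_{n+1}] ⇒ (1 − 5/12z)y_{n+1} = (1 + 7/12z)y_n
  so R(z) = (1 + 7/12z)/(1 − 5/12z).

Boundary: |R(x)|=1, x<0.
x=-0.88: |R|=0.3561
R=−1: 1+7/12x = −1+5/12x ⇒ -1/6x=2 ⇒ x=2/(-1/6)=-12.0000
Confirm numerically:
  x=-10.110: |R|=0.93957 <1
  x=-7.759: |R|=0.83302 <1
  x=-5.610: |R|=0.68090 <1
  x=-12.472: |R|=1.01269 >1
  x=-12.345: |R|=1.00936 >1
  x=-12.211: |R|=1.00578 >1
Stable set (-12.0000, 0).

z* = -12.0000.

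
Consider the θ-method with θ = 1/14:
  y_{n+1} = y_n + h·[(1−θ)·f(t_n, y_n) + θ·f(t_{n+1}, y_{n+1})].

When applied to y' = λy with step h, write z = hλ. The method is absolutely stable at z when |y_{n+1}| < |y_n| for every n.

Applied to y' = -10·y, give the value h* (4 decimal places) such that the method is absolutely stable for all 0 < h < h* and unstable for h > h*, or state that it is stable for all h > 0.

Set f=λy, z=hλ:
  y_{n+1} = y_n + z·[13/14·y_n + 1/14·y_{n+1}] ⇒ (1 − 1/14z)y_{n+1} = (1 + 13/14z)y_n
  R(z) = (1 + 13/14z)/(1 − 1/14z).

Solve |R(x)|<1 on ℝ⁻.
x=-0.7: |R|=0.3333
R=−1: 1+13/14x = −1+1/14x ⇒ -6/7x=2 ⇒ x=2/(-6/7)=-2.3333
Confirm numerically:
  x=-1.655: |R|=0.48004 <1
  x=-1.308: |R|=0.19624 <1
  x=-1.286: |R|=0.17781 <1
  x=-0.998: |R|=0.06841 <1
  x=-2.788: |R|=1.32499 >1
  x=-2.694: |R|=1.25925 >1
Interval (-2.3333, 0).

(-2.3333,0); λ=-10 ⇒ h* = (7/3)/10 = 0.2333.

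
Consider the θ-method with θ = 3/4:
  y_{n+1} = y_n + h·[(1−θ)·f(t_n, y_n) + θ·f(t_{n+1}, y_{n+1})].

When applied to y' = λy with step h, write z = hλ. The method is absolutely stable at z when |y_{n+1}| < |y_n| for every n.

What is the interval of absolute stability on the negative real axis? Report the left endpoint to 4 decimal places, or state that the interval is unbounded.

(−∞, 0) — no finite endpoint.

Test eqn y'=λy, z=hλ:
  y_{n+1} = y_n + z·[1/4·y_n + 3/4·y_{n+1}] ⇒ (1 − 3/4z)y_{n+1} = (1 + 1/4z)y_n
  R(z) = (1 + 1/4z)/(1 − 3/4z).

Boundary: |R(x)|=1, x<0.
x=-1.73: |R|=0.2470
x=-2: |R|=0.2000
x=-10: |R|=0.1765
x=-100: |R|=0.3158
θ=3/4≥1/2 ⇒ |1+1/4x|<|1−3/4x| ∀x<0 ⇒ stable on all of ℝ⁻.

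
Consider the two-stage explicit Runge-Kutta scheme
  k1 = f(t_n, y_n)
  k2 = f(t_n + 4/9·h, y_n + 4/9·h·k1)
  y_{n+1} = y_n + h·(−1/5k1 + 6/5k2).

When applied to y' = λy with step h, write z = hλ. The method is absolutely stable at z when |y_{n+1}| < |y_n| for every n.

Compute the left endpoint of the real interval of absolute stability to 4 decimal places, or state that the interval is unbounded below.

z* = -1.8750.

Set f=λy, z=hλ:
  k1=λy_n ⇒ h·k1=z·y_n;  k2=λ(1+4/9z)y_n ⇒ h·k2=z(1+4/9z)y_n
  y_{n+1}/y_n = 1 − 1/5z + 6/5z(1+4/9z) = 1 + z + 8/15z²
  Hence R(z) = 1 + z + 8/15z².

Solve |R(x)|<1 on ℝ⁻.
x=-1.56: |R|=0.7379
R=1: x+8/15x²=0 ⇒ x=−15/8=-1.8750; min R=1−1/(4·8/15)=0.5312>−1
Confirm numerically:
  x=-1.698: |R|=0.83971 <1
  x=-1.549: |R|=0.73068 <1
  x=-1.016: |R|=0.53454 <1
  x=-2.435: |R|=1.72725 >1
  x=-2.311: |R|=1.53738 >1
  x=-2.306: |R|=1.53007 >1
So |R|<1 on (-1.8750, 0).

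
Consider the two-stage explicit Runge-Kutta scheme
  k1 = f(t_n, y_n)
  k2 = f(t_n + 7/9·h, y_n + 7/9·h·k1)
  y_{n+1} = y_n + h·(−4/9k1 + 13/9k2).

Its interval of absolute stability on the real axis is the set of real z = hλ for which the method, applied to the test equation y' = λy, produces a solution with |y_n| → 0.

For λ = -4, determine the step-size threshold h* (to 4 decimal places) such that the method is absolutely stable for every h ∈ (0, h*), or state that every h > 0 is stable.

Set f=λy, z=hλ:
  k1=λy_n ⇒ h·k1=z·y_n;  k2=λ(1+7/9z)y_n ⇒ h·k2=z(1+7/9z)y_n
  y_{n+1}/y_n = 1 − 4/9z + 13/9z(1+7/9z) = 1 + z + 91/81z²
  R(z) = 1 + z + 91/81z².

Boundary: |R(x)|=1, x<0.
x=-1.2: |R|=1.4178
R=1: x+91/81x²=0 ⇒ x=−81/91=-0.8901; min R=1−1/(4·91/81)=0.7775>−1
Confirm numerically:
  x=-0.790: |R|=0.91115 <1
  x=-0.527: |R|=0.78502 <1
  x=-0.360: |R|=0.78560 <1
  x=-1.414: |R|=1.83224 >1
  x=-1.383: |R|=1.76582 >1
  x=-1.296: |R|=1.59098 >1
So |R|<1 on (-0.8901, 0).

(-0.8901,0); λ=-4 ⇒ h* = (81/91)/4 = 0.2225.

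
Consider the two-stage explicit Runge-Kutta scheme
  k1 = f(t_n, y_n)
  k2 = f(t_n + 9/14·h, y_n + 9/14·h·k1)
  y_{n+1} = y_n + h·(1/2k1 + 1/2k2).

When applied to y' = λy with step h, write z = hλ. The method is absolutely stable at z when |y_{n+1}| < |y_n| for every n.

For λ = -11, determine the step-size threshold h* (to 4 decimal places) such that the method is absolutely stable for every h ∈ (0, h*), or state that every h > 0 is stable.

On y'=λy, z=hλ:
  k1=λy_n ⇒ h·k1=z·y_n;  k2=λ(1+9/14z)y_n ⇒ h·k2=z(1+9/14z)y_n
  y_{n+1}/y_n = 1 + 1/2z + 1/2z(1+9/14z) = 1 + z + 9/28z²
  so R(z) = 1 + z + 9/28z².

Need |R(x)|<1, x<0.
x=-1.7: |R|=0.2289
R=1: x+9/28x²=0 ⇒ x=−28/9=-3.1111; min R=1−1/(4·9/28)=0.2222>−1
Confirm numerically:
  x=-2.205: |R|=0.35779 <1
  x=-1.928: |R|=0.26681 <1
  x=-1.612: |R|=0.22325 <1
  x=-3.639: |R|=1.61746 >1
  x=-3.419: |R|=1.33836 >1
Stable set (-3.1111, 0).

(-3.1111,0); λ=-11 ⇒ h* = (28/9)/11 = 0.2828.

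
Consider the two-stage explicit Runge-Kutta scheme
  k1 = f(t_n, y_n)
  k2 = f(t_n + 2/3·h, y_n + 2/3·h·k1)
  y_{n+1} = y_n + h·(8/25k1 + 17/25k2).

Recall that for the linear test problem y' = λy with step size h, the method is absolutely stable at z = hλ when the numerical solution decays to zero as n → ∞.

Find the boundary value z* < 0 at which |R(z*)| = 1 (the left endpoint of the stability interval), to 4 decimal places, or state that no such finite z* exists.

z* = -2.2059.

Set f=λy, z=hλ:
  k1=λy_n ⇒ h·k1=z·y_n;  k2=λ(1+2/3z)y_n ⇒ h·k2=z(1+2/3z)y_n
  y_{n+1}/y_n = 1 + 8/25z + 17/25z(1+2/3z) = 1 + z + 34/75z²
  Hence R(z) = 1 + z + 34/75z².

Boundary: |R(x)|=1, x<0.
x=-1.04: |R|=0.4503
R=1: x+34/75x²=0 ⇒ x=−75/34=-2.2059; min R=1−1/(4·34/75)=0.4485>−1
Confirm numerically:
  x=-2.032: |R|=0.83982 <1
  x=-1.451: |R|=0.50345 <1
  x=-0.971: |R|=0.45642 <1
  x=-0.917: |R|=0.46420 <1
  x=-2.707: |R|=1.61496 >1
  x=-2.247: |R|=1.04188 >1
So |R|<1 on (-2.2059, 0).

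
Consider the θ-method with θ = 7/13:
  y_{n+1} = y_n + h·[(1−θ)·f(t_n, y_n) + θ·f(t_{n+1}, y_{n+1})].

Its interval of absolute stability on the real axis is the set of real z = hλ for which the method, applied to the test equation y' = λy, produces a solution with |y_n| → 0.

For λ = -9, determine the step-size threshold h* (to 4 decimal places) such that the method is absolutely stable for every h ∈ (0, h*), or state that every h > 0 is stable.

Set f=λy, z=hλ:
  y_{n+1} = y_n + z·[6/13·y_n + 7/13·y_{n+1}] ⇒ (1 − 7/13z)y_{n+1} = (1 + 6/13z)y_n
  so R(z) = (1 + 6/13z)/(1 − 7/13z).

Boundary: |R(x)|=1, x<0.
x=-0.34: |R|=0.7126
x=-2: |R|=0.0370
x=-10: |R|=0.5663
x=-100: |R|=0.8233
θ=7/13≥1/2 ⇒ |1+6/13x|<|1−7/13x| ∀x<0 ⇒ unbounded interval.

interval (−∞, 0). Any h>0 works for λ=-9.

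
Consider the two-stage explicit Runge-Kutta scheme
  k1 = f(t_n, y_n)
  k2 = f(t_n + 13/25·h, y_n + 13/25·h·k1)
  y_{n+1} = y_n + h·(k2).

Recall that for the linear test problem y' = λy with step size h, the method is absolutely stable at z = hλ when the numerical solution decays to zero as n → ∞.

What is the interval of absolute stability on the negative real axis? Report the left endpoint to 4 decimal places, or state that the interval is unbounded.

With y'=λy (z=hλ):
  k1=λy_n ⇒ h·k1=z·y_n;  k2=λ(1+13/25z)y_n ⇒ h·k2=z(1+13/25z)y_n
  y_{n+1}/y_n = 1 + z(1+13/25z) = 1 + z + 13/25z²
  R(z) = 1 + z + 13/25z².

Find x<0 with |R(x)|<1.
x=-1.6: |R|=0.7312
R=1: x+13/25x²=0 ⇒ x=−25/13=-1.9231; min R=1−1/(4·13/25)=0.5192>−1
Confirm numerically:
  x=-1.889: |R|=0.96653 <1
  x=-1.378: |R|=0.60942 <1
  x=-1.299: |R|=0.57845 <1
  x=-2.478: |R|=1.71505 >1
  x=-2.034: |R|=1.11732 >1
Interval (-1.9231, 0).

z∈(-1.9231,0).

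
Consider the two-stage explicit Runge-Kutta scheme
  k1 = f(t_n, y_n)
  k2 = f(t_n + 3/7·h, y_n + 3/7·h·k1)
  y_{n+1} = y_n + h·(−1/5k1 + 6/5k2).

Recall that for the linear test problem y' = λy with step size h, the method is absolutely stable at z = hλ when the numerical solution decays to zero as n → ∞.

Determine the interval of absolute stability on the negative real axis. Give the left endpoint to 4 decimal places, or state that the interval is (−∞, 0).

With y'=λy (z=hλ):
  k1=λy_n ⇒ h·k1=z·y_n;  k2=λ(1+3/7z)y_n ⇒ h·k2=z(1+3/7z)y_n
  y_{n+1}/y_n = 1 − 1/5z + 6/5z(1+3/7z) = 1 + z + 18/35z²
  ⇒ R(z) = 1 + z + 18/35z².

Solve |R(x)|<1 on ℝ⁻.
x=-0.73: |R|=0.5441
R=1: x+18/35x²=0 ⇒ x=−35/18=-1.9444; min R=1−1/(4·18/35)=0.5139>−1
Confirm numerically:
  x=-1.590: |R|=0.71017 <1
  x=-1.563: |R|=0.69338 <1
  x=-1.362: |R|=0.59202 <1
  x=-2.500: |R|=1.71429 >1
  x=-2.104: |R|=1.17265 >1
So |R|<1 on (-1.9444, 0).

(-1.9444, 0).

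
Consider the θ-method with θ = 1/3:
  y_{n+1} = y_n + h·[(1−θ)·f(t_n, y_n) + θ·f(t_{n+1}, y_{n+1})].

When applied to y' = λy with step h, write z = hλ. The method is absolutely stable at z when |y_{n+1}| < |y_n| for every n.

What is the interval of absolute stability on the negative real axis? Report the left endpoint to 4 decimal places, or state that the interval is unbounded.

On y'=λy, z=hλ:
  y_{n+1} = y_n + z·[2/3·y_n + 1/3·y_{n+1}] ⇒ (1 − 1/3z)y_{n+1} = (1 + 2/3z)y_n
  ⇒ R(z) = (1 + 2/3z)/(1 − 1/3z).

Boundary: |R(x)|=1, x<0.
x=-0.46: |R|=0.6012
R=−1: 1+2/3x = −1+1/3x ⇒ -1/3x=2 ⇒ x=2/(-1/3)=-6.0000
Confirm numerically:
  x=-5.951: |R|=0.99453 <1
  x=-4.678: |R|=0.82782 <1
  x=-3.577: |R|=0.63159 <1
  x=-3.530: |R|=0.62175 <1
  x=-6.371: |R|=1.03959 >1
  x=-6.349: |R|=1.03733 >1
  x=-6.327: |R|=1.03506 >1
Interval (-6.0000, 0).

z∈(-6.0000,0).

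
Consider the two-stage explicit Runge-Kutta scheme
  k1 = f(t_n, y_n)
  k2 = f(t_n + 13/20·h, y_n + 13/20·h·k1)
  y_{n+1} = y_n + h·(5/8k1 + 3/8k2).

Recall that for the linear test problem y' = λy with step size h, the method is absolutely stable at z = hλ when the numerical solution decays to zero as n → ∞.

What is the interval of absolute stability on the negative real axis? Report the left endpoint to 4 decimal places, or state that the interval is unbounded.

(-4.1026, 0).

Test eqn y'=λy, z=hλ:
  k1=λy_n ⇒ h·k1=z·y_n;  k2=λ(1+13/20z)y_n ⇒ h·k2=z(1+13/20z)y_n
  y_{n+1}/y_n = 1 + 5/8z + 3/8z(1+13/20z) = 1 + z + 39/160z²
  ⇒ R(z) = 1 + z + 39/160z².

Find x<0 with |R(x)|<1.
x=-1.31: |R|=0.1083
R=1: x+39/160x²=0 ⇒ x=−160/39=-4.1026; min R=1−1/(4·39/160)=-0.0256>−1
Confirm numerically:
  x=-3.809: |R|=0.72744 <1
  x=-3.680: |R|=0.62096 <1
  x=-3.445: |R|=0.44783 <1
  x=-3.306: |R|=0.35810 <1
  x=-4.537: |R|=1.48044 >1
  x=-4.198: |R|=1.09766 >1
Interval (-4.1026, 0).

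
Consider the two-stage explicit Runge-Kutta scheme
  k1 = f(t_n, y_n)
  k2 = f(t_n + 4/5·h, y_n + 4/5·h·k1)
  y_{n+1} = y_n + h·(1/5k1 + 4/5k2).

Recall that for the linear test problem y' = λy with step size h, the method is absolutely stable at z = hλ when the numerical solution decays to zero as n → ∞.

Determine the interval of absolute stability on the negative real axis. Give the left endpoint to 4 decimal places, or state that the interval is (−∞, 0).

Set f=λy, z=hλ:
  k1=λy_n ⇒ h·k1=z·y_n;  k2=λ(1+4/5z)y_n ⇒ h·k2=z(1+4/5z)y_n
  y_{n+1}/y_n = 1 + 1/5z + 4/5z(1+4/5z) = 1 + z + 16/25z²
  ⇒ R(z) = 1 + z + 16/25z².

Need |R(x)|<1, x<0.
x=-1.07: |R|=0.6627
R=1: x+16/25x²=0 ⇒ x=−25/16=-1.5625; min R=1−1/(4·16/25)=0.6094>−1
Confirm numerically:
  x=-1.442: |R|=0.88879 <1
  x=-1.240: |R|=0.74406 <1
  x=-1.112: |R|=0.67939 <1
  x=-1.000: |R|=0.64000 <1
  x=-2.114: |R|=1.74616 >1
  x=-1.734: |R|=1.19032 >1
Stable set (-1.5625, 0).

z∈(-1.5625,0).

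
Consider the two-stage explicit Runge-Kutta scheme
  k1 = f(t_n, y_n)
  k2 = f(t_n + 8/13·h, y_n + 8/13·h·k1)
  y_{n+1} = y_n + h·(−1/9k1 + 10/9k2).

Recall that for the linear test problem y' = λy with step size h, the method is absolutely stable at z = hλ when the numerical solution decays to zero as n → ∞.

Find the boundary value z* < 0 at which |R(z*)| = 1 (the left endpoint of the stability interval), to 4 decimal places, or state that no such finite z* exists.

left endpoint -1.4625.

On y'=λy, z=hλ:
  k1=λy_n ⇒ h·k1=z·y_n;  k2=λ(1+8/13z)y_n ⇒ h·k2=z(1+8/13z)y_n
  y_{n+1}/y_n = 1 − 1/9z + 10/9z(1+8/13z) = 1 + z + 80/117z²
  ⇒ R(z) = 1 + z + 80/117z².

Find x<0 with |R(x)|<1.
x=-0.85: |R|=0.6440
R=1: x+80/117x²=0 ⇒ x=−117/80=-1.4625; min R=1−1/(4·80/117)=0.6344>−1
Confirm numerically:
  x=-1.389: |R|=0.93019 <1
  x=-1.316: |R|=0.86818 <1
  x=-1.311: |R|=0.86419 <1
  x=-1.246: |R|=0.81555 <1
  x=-1.787: |R|=1.39650 >1
  x=-1.652: |R|=1.21405 >1
So |R|<1 on (-1.4625, 0).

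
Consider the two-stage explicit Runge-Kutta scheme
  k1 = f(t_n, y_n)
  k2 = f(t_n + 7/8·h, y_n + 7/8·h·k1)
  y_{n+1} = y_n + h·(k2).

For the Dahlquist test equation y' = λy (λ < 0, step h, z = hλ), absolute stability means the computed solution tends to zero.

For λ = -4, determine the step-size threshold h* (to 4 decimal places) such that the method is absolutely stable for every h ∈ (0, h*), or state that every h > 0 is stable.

(-1.1429,0); λ=-4 ⇒ h* = (8/7)/4 = 0.2857.

With y'=λy (z=hλ):
  k1=λy_n ⇒ h·k1=z·y_n;  k2=λ(1+7/8z)y_n ⇒ h·k2=z(1+7/8z)y_n
  y_{n+1}/y_n = 1 + z(1+7/8z) = 1 + z + 7/8z²
  R(z) = 1 + z + 7/8z².

Need |R(x)|<1, x<0.
x=-1.38: |R|=1.2864
R=1: x+7/8x²=0 ⇒ x=−8/7=-1.1429; min R=1−1/(4·7/8)=0.7143>−1
Confirm numerically:
  x=-0.800: |R|=0.76000 <1
  x=-0.570: |R|=0.71429 <1
  x=-0.550: |R|=0.71469 <1
  x=-0.498: |R|=0.71900 <1
  x=-1.662: |R|=1.75496 >1
So |R|<1 on (-1.1429, 0).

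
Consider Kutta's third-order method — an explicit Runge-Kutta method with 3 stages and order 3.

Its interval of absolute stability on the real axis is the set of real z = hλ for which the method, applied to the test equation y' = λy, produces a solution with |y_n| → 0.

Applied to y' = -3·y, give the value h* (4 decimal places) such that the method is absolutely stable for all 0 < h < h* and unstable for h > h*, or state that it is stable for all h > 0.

(-2.5127,0); λ=-3 ⇒ h* = 0.8376.

Test eqn y'=λy, z=hλ:
  order 3, 3-stage ⇒ R(z)=1+z+z^2/2+z^3/6
  (e.g. R(-1.1)=0.28317, |R|=0.28317)

Need |R(x)|<1, x<0.
x=-1.1: |R|=0.2832
|R(-2.05)|=0.3846 |R(-1.33)|=0.1623 |R(-1.3)|=0.1788
Bisect:
  x_lo=-2.8288 |R|=1.6004  x_hi=-0.1593 |R|=0.8527
  mid=-1.49402 |R|=0.06623 →hi
  mid=-2.16139 |R|=0.50844 →hi
  mid=-2.49507 |R|=0.97118 →hi
  mid=-2.66192 |R|=1.26265 →lo
  mid=-2.57850 |R|=1.11142 →lo
  mid=-2.53678 |R|=1.03996 →lo
  mid=-2.51593 |R|=1.00524 →lo
  mid=-2.50550 |R|=0.98813 →hi
  mid=-2.51072 |R|=0.99667 →hi
  ...
  [-2.51283,-2.51267] ⇒ x*=-2.5127
So |R|<1 on (-2.5127, 0).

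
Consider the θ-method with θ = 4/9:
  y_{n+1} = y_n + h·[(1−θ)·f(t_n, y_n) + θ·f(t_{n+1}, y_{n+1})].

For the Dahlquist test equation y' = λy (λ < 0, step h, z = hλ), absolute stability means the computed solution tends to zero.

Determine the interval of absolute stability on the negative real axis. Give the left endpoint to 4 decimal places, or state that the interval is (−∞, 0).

z∈(-18.0000,0).

Test eqn y'=λy, z=hλ:
  y_{n+1} = y_n + z·[5/9·y_n + 4/9·y_{n+1}] ⇒ (1 − 4/9z)y_{n+1} = (1 + 5/9z)y_n
  ⇒ R(z) = (1 + 5/9z)/(1 − 4/9z).

Need |R(x)|<1, x<0.
x=-1.62: |R|=0.0581
R=−1: 1+5/9x = −1+4/9x ⇒ -1/9x=2 ⇒ x=2/(-1/9)=-18.0000
Confirm numerically:
  x=-14.487: |R|=0.94753 <1
  x=-12.561: |R|=0.90819 <1
  x=-9.319: |R|=0.81241 <1
  x=-18.384: |R|=1.00465 >1
  x=-18.170: |R|=1.00208 >1
Stable set (-18.0000, 0).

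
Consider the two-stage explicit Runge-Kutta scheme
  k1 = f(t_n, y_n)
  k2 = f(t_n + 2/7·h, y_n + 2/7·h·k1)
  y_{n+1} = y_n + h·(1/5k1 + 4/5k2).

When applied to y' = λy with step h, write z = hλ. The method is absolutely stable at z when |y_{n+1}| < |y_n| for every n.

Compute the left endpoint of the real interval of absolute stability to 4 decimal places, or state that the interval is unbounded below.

z* = -4.3750.

Test eqn y'=λy, z=hλ:
  k1=λy_n ⇒ h·k1=z·y_n;  k2=λ(1+2/7z)y_n ⇒ h·k2=z(1+2/7z)y_n
  y_{n+1}/y_n = 1 + 1/5z + 4/5z(1+2/7z) = 1 + z + 8/35z²
  ⇒ R(z) = 1 + z + 8/35z².

Solve |R(x)|<1 on ℝ⁻.
x=-0.67: |R|=0.4326
R=1: x+8/35x²=0 ⇒ x=−35/8=-4.3750; min R=1−1/(4·8/35)=-0.0938>−1
Confirm numerically:
  x=-3.858: |R|=0.54409 <1
  x=-3.672: |R|=0.40996 <1
  x=-2.279: |R|=0.09184 <1
  x=-4.870: |R|=1.55101 >1
  x=-4.761: |R|=1.42006 >1
  x=-4.682: |R|=1.32854 >1
So |R|<1 on (-4.3750, 0).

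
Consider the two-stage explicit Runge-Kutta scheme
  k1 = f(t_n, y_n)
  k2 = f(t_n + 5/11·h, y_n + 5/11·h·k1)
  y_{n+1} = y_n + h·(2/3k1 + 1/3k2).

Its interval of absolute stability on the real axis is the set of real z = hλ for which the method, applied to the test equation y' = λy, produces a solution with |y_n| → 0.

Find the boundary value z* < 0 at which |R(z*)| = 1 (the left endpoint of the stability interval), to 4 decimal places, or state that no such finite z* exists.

z* = -6.6000.

On y'=λy, z=hλ:
  k1=λy_n ⇒ h·k1=z·y_n;  k2=λ(1+5/11z)y_n ⇒ h·k2=z(1+5/11z)y_n
  y_{n+1}/y_n = 1 + 2/3z + 1/3z(1+5/11z) = 1 + z + 5/33z²
  R(z) = 1 + z + 5/33z².

Boundary: |R(x)|=1, x<0.
x=-1.54: |R|=0.1807
R=1: x+5/33x²=0 ⇒ x=−33/5=-6.6000; min R=1−1/(4·5/33)=-0.6500>−1
Confirm numerically:
  x=-5.505: |R|=0.08667 <1
  x=-5.461: |R|=0.05756 <1
  x=-3.878: |R|=0.59938 <1
  x=-3.618: |R|=0.63468 <1
  x=-6.930: |R|=1.34650 >1
  x=-6.653: |R|=1.05343 >1
So |R|<1 on (-6.6000, 0).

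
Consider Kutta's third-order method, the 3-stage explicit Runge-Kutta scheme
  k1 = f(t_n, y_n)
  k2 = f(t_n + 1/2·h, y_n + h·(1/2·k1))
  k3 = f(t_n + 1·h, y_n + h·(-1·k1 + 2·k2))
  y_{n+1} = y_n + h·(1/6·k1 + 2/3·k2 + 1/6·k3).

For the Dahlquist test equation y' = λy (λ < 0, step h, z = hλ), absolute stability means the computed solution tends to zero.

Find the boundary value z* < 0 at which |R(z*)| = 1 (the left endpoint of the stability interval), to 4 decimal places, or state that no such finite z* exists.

z* = -2.5127.

With y'=λy (z=hλ):
  order 3, 3-stage ⇒ R(z)=1+z+z^2/2+z^3/6
  (e.g. R(-0.48)=0.61677, |R|=0.61677)

Need |R(x)|<1, x<0.
x=-0.48: |R|=0.6168
|R(-2.73)|=1.3946 |R(-1.56)|=0.0241 |R(-1.22)|=0.2216
Bisect:
  x_lo=-3.0832 |R|=2.2149  x_hi=-0.2186 |R|=0.8036
  mid=-1.65086 |R|=0.03805 →hi
  mid=-2.36701 |R|=0.77593 →hi
  mid=-2.72509 |R|=1.38483 →lo
  mid=-2.54605 |R|=1.05560 →lo
  mid=-2.45653 |R|=0.90993 →hi
  mid=-2.50129 |R|=0.98126 →hi
  mid=-2.52367 |R|=1.01805 →lo
  mid=-2.51248 |R|=0.99956 →hi
  mid=-2.51807 |R|=1.00878 →lo
  ...
  [-2.51283,-2.51265] ⇒ x*=-2.5127
So |R|<1 on (-2.5127, 0).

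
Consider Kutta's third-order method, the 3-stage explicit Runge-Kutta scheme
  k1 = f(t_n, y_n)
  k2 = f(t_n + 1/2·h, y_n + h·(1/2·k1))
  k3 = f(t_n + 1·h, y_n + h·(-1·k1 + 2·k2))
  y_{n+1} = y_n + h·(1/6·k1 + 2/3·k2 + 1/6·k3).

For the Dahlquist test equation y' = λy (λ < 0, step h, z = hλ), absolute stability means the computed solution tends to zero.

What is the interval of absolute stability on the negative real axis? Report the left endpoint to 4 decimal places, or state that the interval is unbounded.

Test eqn y'=λy, z=hλ:
  order 3, 3-stage ⇒ R(z)=1+z+z^2/2+z^3/6
  (e.g. R(-1.15)=0.25777, |R|=0.25777)

Find x<0 with |R(x)|<1.
x=-1.15: |R|=0.2578
|R(-2.3)|=0.6828 |R(-1.02)|=0.3233 |R(-0.82)|=0.4243
Bisect:
  x_lo=-3.1858 |R|=2.5000  x_hi=-0.2760 |R|=0.7586
  mid=-1.73088 |R|=0.09718 →hi
  mid=-2.45833 |R|=0.91274 →hi
  mid=-2.82205 |R|=1.58585 →lo
  mid=-2.64019 |R|=1.22217 →lo
  mid=-2.54926 |R|=1.06105 →lo
  mid=-2.50379 |R|=0.98534 →hi
  mid=-2.52653 |R|=1.02280 →lo
  mid=-2.51516 |R|=1.00397 →lo
  mid=-2.50948 |R|=0.99463 →hi
  ...
  [-2.51285,-2.51267] ⇒ x*=-2.5127
Stable set (-2.5127, 0).

(-2.5127, 0).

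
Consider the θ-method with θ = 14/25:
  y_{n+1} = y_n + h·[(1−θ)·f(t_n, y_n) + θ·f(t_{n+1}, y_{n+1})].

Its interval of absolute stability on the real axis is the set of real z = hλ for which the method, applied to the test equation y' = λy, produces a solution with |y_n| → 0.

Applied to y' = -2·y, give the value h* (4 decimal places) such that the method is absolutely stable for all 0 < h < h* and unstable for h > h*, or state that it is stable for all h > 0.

With y'=λy (z=hλ):
  y_{n+1} = y_n + z·[11/25·y_n + 14/25·y_{n+1}] ⇒ (1 − 14/25z)y_{n+1} = (1 + 11/25z)y_n
  Hence R(z) = (1 + 11/25z)/(1 − 14/25z).

Solve |R(x)|<1 on ℝ⁻.
x=-1.55: |R|=0.1702
x=-2: |R|=0.0566
x=-10: |R|=0.5152
x=-100: |R|=0.7544
θ=14/25≥1/2 ⇒ |1+11/25x|<|1−14/25x| ∀x<0 ⇒ unbounded interval.

unbounded; (−∞, 0). Any h>0 works for λ=-2.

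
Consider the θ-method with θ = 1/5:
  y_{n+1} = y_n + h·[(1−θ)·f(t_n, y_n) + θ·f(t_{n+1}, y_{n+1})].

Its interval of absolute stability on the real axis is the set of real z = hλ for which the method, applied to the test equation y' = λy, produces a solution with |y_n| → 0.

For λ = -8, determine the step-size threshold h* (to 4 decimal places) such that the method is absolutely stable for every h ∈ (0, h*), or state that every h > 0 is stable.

(-3.3333,0); λ=-8 ⇒ h* = (10/3)/8 = 0.4167.

On y'=λy, z=hλ:
  y_{n+1} = y_n + z·[4/5·y_n + 1/5·y_{n+1}] ⇒ (1 − 1/5z)y_{n+1} = (1 + 4/5z)y_n
  Hence R(z) = (1 + 4/5z)/(1 − 1/5z).

Find x<0 with |R(x)|<1.
x=-1.62: |R|=0.2236
R=−1: 1+4/5x = −1+1/5x ⇒ -3/5x=2 ⇒ x=2/(-3/5)=-3.3333
Confirm numerically:
  x=-2.847: |R|=0.81407 <1
  x=-2.443: |R|=0.64114 <1
  x=-2.003: |R|=0.43010 <1
  x=-1.355: |R|=0.06609 <1
  x=-3.840: |R|=1.17195 >1
  x=-3.811: |R|=1.16264 >1
  x=-3.512: |R|=1.06297 >1
Interval (-3.3333, 0).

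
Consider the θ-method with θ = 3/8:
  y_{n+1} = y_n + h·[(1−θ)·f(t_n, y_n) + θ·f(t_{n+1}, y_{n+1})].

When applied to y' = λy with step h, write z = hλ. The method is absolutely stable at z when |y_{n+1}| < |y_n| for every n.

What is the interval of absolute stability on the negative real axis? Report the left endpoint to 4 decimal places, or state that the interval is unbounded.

On y'=λy, z=hλ:
  y_{n+1} = y_n + z·[5/8·y_n + 3/8·y_{n+1}] ⇒ (1 − 3/8z)y_{n+1} = (1 + 5/8z)y_n
  so R(z) = (1 + 5/8z)/(1 − 3/8z).

Boundary: |R(x)|=1, x<0.
x=-0.82: |R|=0.3728
R=−1: 1+5/8x = −1+3/8x ⇒ -1/4x=2 ⇒ x=2/(-1/4)=-8.0000
Confirm numerically:
  x=-7.191: |R|=0.94529 <1
  x=-7.094: |R|=0.93812 <1
  x=-3.722: |R|=0.55358 <1
  x=-3.407: |R|=0.49586 <1
  x=-8.506: |R|=1.03019 >1
  x=-8.334: |R|=1.02024 >1
  x=-8.115: |R|=1.00711 >1
So |R|<1 on (-8.0000, 0).

(-8.0000, 0).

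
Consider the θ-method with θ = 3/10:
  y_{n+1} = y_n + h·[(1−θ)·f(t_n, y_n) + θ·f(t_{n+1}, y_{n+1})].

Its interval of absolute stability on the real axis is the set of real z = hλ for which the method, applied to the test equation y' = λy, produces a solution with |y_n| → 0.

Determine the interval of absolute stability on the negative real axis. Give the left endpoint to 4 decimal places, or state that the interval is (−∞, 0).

(-5.0000, 0).

With y'=λy (z=hλ):
  y_{n+1} = y_n + z·[7/10·y_n + 3/10·y_{n+1}] ⇒ (1 − 3/10z)y_{n+1} = (1 + 7/10z)y_n
  Hence R(z) = (1 + 7/10z)/(1 − 3/10z).

Solve |R(x)|<1 on ℝ⁻.
x=-0.66: |R|=0.4491
R=−1: 1+7/10x = −1+3/10x ⇒ -2/5x=2 ⇒ x=2/(-2/5)=-5.0000
Confirm numerically:
  x=-3.973: |R|=0.81258 <1
  x=-2.516: |R|=0.43378 <1
  x=-2.418: |R|=0.40141 <1
  x=-2.181: |R|=0.31838 <1
  x=-5.588: |R|=1.08788 >1
  x=-5.552: |R|=1.08283 >1
Interval (-5.0000, 0).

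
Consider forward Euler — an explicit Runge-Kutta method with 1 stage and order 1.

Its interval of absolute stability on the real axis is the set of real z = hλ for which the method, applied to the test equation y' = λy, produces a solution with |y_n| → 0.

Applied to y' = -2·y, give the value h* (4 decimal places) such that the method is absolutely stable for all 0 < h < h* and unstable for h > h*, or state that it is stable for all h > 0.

(-2.0000,0); λ=-2 ⇒ h* = 1.0000.

Test eqn y'=λy, z=hλ:
  order 1, 1-stage ⇒ R(z)=1+z
  (e.g. R(-1.17)=-0.17000, |R|=0.17000)

Need |R(x)|<1, x<0.
x=-1.17: |R|=0.1700
|R(-0.95)|=0.0500 |R(-0.8)|=0.2000 |R(-0.51)|=0.4900
Bisect:
  x_lo=-2.3976 |R|=1.3976  x_hi=-0.3470 |R|=0.6530
  mid=-1.37233 |R|=0.37233 →hi
  mid=-1.88499 |R|=0.88499 →hi
  mid=-2.14132 |R|=1.14132 →lo
  mid=-2.01315 |R|=1.01315 →lo
  mid=-1.94907 |R|=0.94907 →hi
  mid=-1.98111 |R|=0.98111 →hi
  mid=-1.99713 |R|=0.99713 →hi
  ...
  [-2.00001,-1.99989] ⇒ x*=-2.0000
Interval (-2.0000, 0).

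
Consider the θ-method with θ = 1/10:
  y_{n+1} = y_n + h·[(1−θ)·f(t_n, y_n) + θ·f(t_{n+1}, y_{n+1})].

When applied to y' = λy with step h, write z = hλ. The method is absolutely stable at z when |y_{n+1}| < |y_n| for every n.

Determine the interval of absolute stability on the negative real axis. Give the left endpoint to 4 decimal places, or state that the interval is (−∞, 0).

With y'=λy (z=hλ):
  y_{n+1} = y_n + z·[9/10·y_n + 1/10·y_{n+1}] ⇒ (1 − 1/10z)y_{n+1} = (1 + 9/10z)y_n
  so R(z) = (1 + 9/10z)/(1 − 1/10z).

Solve |R(x)|<1 on ℝ⁻.
x=-1.3: |R|=0.1504
R=−1: 1+9/10x = −1+1/10x ⇒ -4/5x=2 ⇒ x=2/(-4/5)=-2.5000
Confirm numerically:
  x=-2.436: |R|=0.95883 <1
  x=-2.338: |R|=0.89496 <1
  x=-1.846: |R|=0.55833 <1
  x=-1.561: |R|=0.35023 <1
  x=-2.873: |R|=1.23180 >1
  x=-2.828: |R|=1.20455 >1
Interval (-2.5000, 0).

(-2.5000, 0).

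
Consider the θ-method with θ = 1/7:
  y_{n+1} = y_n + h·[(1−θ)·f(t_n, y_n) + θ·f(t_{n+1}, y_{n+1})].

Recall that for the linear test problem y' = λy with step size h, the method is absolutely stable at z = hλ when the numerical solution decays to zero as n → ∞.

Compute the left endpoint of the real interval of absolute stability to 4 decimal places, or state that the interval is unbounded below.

left endpoint -2.8000.

On y'=λy, z=hλ:
  y_{n+1} = y_n + z·[6/7·y_n + 1/7·y_{n+1}] ⇒ (1 − 1/7z)y_{n+1} = (1 + 6/7z)y_n
  so R(z) = (1 + 6/7z)/(1 − 1/7z).

Find x<0 with |R(x)|<1.
x=-1.75: |R|=0.4000
R=−1: 1+6/7x = −1+1/7x ⇒ -5/7x=2 ⇒ x=2/(-5/7)=-2.8000
Confirm numerically:
  x=-2.223: |R|=0.68720 <1
  x=-2.133: |R|=0.63484 <1
  x=-1.796: |R|=0.42929 <1
  x=-1.550: |R|=0.26901 <1
  x=-3.146: |R|=1.17051 >1
  x=-2.962: |R|=1.08131 >1
  x=-2.876: |R|=1.03848 >1
So |R|<1 on (-2.8000, 0).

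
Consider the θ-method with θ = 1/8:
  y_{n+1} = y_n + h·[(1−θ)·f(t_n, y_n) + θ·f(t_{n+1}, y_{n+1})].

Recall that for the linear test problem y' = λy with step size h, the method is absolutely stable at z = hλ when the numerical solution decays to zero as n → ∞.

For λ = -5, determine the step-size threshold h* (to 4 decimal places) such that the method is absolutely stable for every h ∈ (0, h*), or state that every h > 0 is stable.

(-2.6667,0); λ=-5 ⇒ h* = (8/3)/5 = 0.5333.

Set f=λy, z=hλ:
  y_{n+1} = y_n + z·[7/8·y_n + 1/8·y_{n+1}] ⇒ (1 − 1/8z)y_{n+1} = (1 + 7/8z)y_n
  ⇒ R(z) = (1 + 7/8z)/(1 − 1/8z).

Boundary: |R(x)|=1, x<0.
x=-0.76: |R|=0.3059
R=−1: 1+7/8x = −1+1/8x ⇒ -3/4x=2 ⇒ x=2/(-3/4)=-2.6667
Confirm numerically:
  x=-2.561: |R|=0.93997 <1
  x=-1.371: |R|=0.17042 <1
  x=-1.297: |R|=0.11606 <1
  x=-3.043: |R|=1.20447 >1
  x=-3.008: |R|=1.18605 >1
  x=-2.979: |R|=1.17069 >1
Interval (-2.6667, 0).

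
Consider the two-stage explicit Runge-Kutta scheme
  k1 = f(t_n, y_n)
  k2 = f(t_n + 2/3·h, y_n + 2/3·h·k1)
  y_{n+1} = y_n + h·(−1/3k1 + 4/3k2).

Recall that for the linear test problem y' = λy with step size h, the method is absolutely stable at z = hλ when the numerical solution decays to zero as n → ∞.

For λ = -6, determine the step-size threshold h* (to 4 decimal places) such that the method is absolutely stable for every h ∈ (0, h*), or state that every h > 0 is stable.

On y'=λy, z=hλ:
  k1=λy_n ⇒ h·k1=z·y_n;  k2=λ(1+2/3z)y_n ⇒ h·k2=z(1+2/3z)y_n
  y_{n+1}/y_n = 1 − 1/3z + 4/3z(1+2/3z) = 1 + z + 8/9z²
  so R(z) = 1 + z + 8/9z².

Find x<0 with |R(x)|<1.
x=-0.46: |R|=0.7281
R=1: x+8/9x²=0 ⇒ x=−9/8=-1.1250; min R=1−1/(4·8/9)=0.7188>−1
Confirm numerically:
  x=-1.102: |R|=0.97747 <1
  x=-0.862: |R|=0.79848 <1
  x=-0.504: |R|=0.72179 <1
  x=-0.483: |R|=0.72437 <1
  x=-1.443: |R|=1.40789 >1
  x=-1.287: |R|=1.18533 >1
Stable set (-1.1250, 0).

(-1.1250,0); λ=-6 ⇒ h* = (9/8)/6 = 0.1875.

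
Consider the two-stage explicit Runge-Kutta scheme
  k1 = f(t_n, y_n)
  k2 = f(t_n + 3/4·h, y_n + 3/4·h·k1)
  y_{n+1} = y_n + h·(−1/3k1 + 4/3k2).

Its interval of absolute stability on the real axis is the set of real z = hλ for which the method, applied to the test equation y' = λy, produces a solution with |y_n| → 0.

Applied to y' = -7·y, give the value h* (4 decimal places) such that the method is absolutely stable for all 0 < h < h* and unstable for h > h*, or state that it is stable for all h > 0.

(-1.0000,0); λ=-7 ⇒ h* = (1)/7 = 0.1429.

With y'=λy (z=hλ):
  k1=λy_n ⇒ h·k1=z·y_n;  k2=λ(1+3/4z)y_n ⇒ h·k2=z(1+3/4z)y_n
  y_{n+1}/y_n = 1 − 1/3z + 4/3z(1+3/4z) = 1 + z + z²
  ⇒ R(z) = 1 + z + z².

Solve |R(x)|<1 on ℝ⁻.
x=-0.77: |R|=0.8229
R=1: x+1x²=0 ⇒ x=−1=-1.0000; min R=1−1/(4·1)=0.7500>−1
Confirm numerically:
  x=-0.826: |R|=0.85628 <1
  x=-0.608: |R|=0.76166 <1
  x=-0.451: |R|=0.75240 <1
  x=-1.568: |R|=1.89062 >1
  x=-1.508: |R|=1.76606 >1
So |R|<1 on (-1.0000, 0).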